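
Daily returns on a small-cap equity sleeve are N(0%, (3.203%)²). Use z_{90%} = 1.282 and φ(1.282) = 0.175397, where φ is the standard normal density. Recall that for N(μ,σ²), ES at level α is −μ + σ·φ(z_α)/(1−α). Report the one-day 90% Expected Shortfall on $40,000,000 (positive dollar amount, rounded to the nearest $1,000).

Tail multiplier: φ(z)/(1−α) = 0.175397 / 0.1 = 1.754.
ES = 3.203% × 1.754 = 5.618%.
On $40,000,000: 0.05618 × $40,000,000 = $2,247,200.

$2,247,000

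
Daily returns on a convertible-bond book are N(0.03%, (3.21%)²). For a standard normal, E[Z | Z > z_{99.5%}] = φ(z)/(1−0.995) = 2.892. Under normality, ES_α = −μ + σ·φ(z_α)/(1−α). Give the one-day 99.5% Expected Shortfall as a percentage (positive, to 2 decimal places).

ES = −(0.03%) + 3.21% × 2.892 = 9.253%.

9.25%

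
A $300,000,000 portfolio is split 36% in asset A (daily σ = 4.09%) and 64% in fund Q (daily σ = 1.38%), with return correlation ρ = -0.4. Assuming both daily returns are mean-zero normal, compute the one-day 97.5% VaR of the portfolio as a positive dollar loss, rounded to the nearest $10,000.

σ_p² = 0.36²·4.09² + 0.64²·1.38² + 2·-0.4·0.36·0.64·4.09·1.38 = 1.9077 (%²).
σ_p = √1.9077 = 1.381%.
At 97.5%, z = 1.960.
VaR = 1.960 × 1.381% = 2.707%; on $300,000,000 that is $8,121,000.

$8,120,000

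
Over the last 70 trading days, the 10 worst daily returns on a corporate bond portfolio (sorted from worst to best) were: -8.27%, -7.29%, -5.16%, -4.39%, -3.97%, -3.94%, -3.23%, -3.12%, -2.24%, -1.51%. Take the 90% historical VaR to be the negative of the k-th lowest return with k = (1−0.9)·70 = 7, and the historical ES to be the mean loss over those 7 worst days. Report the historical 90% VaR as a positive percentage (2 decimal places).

k = 7; the 7th lowest return is -3.23%, so VaR = 3.23%.

3.23%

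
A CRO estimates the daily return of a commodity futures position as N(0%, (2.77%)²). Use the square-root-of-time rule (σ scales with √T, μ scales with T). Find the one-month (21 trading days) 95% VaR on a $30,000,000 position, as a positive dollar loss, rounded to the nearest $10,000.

$6,260,000

At 95%, z = 1.645.
σ_{21d} = 2.77% × √21 = 12.694%.
VaR = 1.645 × 12.694% = 20.882%.
On $30,000,000: 0.20882 × $30,000,000 = $6,264,600.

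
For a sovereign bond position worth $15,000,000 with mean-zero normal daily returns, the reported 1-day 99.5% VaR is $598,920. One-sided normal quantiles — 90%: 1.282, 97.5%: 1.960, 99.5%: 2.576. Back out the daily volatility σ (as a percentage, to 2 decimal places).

1.55%

VaR as a fraction: $598,920 / $15,000,000 = 3.993%.
σ = VaR / z = 3.993% / 2.576 = 1.550%.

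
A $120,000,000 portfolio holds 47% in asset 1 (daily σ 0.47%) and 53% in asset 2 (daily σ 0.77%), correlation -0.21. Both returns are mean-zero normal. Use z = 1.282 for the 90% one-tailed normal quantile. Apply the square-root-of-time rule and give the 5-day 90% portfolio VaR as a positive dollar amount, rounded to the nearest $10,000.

σ_p = √(0.47²·0.47² + 0.53²·0.77² + 2·-0.21·0.47·0.53·0.47·0.77) = 0.421%.
σ_{5d} = 0.421% × √5 = 0.941%.
VaR = 1.282 × 0.941% = 1.206%; on $120,000,000 that is $1,447,200.

$1,450,000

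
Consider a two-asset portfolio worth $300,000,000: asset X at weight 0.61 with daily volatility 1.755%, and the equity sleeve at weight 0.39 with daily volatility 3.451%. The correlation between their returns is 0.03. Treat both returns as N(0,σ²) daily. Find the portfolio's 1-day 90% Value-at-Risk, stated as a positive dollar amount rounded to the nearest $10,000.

$6,710,000

σ_p² = 0.61²·1.755² + 0.39²·3.451² + 2·0.03·0.61·0.39·1.755·3.451 = 3.0439 (%²).
σ_p = √3.0439 = 1.745%.
At 90%, z = 1.282.
VaR = 1.282 × 1.745% = 2.237%; on $300,000,000 that is $6,711,000.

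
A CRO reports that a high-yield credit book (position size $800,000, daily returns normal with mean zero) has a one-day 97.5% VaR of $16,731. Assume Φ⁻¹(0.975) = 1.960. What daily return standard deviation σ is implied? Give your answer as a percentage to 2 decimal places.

VaR as a fraction: $16,731 / $800,000 = 2.091%.
σ = VaR / z = 2.091% / 1.960 = 1.067%.

1.07%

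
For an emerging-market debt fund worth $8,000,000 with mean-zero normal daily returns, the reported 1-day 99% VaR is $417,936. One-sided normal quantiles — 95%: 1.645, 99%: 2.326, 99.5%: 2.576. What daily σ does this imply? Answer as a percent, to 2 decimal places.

2.25%

VaR as a fraction: $417,936 / $8,000,000 = 5.224%.
σ = VaR / z = 5.224% / 2.326 = 2.246%.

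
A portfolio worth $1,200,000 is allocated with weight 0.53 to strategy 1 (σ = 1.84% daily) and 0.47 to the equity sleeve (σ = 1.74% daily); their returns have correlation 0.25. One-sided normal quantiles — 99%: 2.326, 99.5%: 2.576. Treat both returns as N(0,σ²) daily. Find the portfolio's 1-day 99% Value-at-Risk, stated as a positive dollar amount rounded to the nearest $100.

$39,700

σ_p² = 0.53²·1.84² + 0.47²·1.74² + 2·0.25·0.53·0.47·1.84·1.74 = 2.0186 (%²).
σ_p = √2.0186 = 1.421%.
VaR = 2.326 × 1.421% = 3.305%; on $1,200,000 that is $39,660.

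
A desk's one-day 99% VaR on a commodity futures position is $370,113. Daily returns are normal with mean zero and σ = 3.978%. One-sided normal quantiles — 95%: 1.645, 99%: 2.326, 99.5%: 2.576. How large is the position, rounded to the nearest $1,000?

$4,000,000

VaR as a fraction of value: z·σ = 2.326 × 3.978% = 9.25283%.
Position = $370,113 / 0.0925283 = $3,999,999.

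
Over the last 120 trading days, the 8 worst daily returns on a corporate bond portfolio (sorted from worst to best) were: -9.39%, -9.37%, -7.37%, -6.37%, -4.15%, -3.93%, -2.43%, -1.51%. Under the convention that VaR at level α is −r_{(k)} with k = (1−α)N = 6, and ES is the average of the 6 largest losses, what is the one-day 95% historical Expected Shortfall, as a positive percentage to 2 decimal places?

The 6 worst returns sum to -40.58%.
ES = −(-40.58%) / 6 = 6.7633…% ≈ 6.76%.

6.76%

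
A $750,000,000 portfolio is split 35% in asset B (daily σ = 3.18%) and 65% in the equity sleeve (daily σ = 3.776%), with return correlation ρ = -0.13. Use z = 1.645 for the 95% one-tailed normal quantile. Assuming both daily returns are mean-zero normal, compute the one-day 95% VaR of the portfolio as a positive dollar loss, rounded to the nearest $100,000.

σ_p² = 0.35²·3.18² + 0.65²·3.776² + 2·-0.13·0.35·0.65·3.18·3.776 = 6.5526 (%²).
σ_p = √6.5526 = 2.560%.
VaR = 1.645 × 2.560% = 4.211%; on $750,000,000 that is $31,582,500.

$31,600,000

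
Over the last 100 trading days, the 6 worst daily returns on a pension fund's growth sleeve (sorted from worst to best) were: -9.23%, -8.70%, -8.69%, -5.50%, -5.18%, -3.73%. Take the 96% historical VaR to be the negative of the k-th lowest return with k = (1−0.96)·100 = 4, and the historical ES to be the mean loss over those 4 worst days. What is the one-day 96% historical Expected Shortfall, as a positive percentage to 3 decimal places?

8.030%

The 4 worst returns sum to -32.12%.
ES = −(-32.12%) / 4 = 8.03% ≈ 8.030%.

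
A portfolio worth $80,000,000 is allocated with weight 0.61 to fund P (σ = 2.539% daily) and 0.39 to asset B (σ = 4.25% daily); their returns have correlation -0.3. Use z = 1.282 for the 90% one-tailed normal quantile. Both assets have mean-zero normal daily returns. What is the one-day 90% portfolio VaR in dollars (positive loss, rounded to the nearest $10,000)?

σ_p² = 0.61²·2.539² + 0.39²·4.25² + 2·-0.3·0.61·0.39·2.539·4.25 = 3.6058 (%²).
σ_p = √3.6058 = 1.899%.
VaR = 1.282 × 1.899% = 2.435%; on $80,000,000 that is $1,948,000.

$1,950,000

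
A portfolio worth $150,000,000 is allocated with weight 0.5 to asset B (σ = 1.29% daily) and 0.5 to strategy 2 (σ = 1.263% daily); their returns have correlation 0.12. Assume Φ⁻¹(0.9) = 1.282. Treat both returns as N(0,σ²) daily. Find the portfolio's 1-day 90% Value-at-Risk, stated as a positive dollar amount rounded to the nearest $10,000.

$1,840,000

σ_p² = 0.5²·1.29² + 0.5²·1.263² + 2·0.12·0.5·0.5·1.29·1.263 = 0.9126 (%²).
σ_p = √0.9126 = 0.955%.
VaR = 1.282 × 0.955% = 1.224%; on $150,000,000 that is $1,836,000.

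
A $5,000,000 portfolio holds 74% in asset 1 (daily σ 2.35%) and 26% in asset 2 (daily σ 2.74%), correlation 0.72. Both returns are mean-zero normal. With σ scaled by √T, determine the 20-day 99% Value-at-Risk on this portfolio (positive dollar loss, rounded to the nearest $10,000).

$1,200,000

σ_p = √(0.74²·2.35² + 0.26²·2.74² + 2·0.72·0.74·0.26·2.35·2.74) = 2.306%.
σ_{20d} = 2.306% × √20 = 10.313%.
z(99%) = 2.326.
VaR = 2.326 × 10.313% = 23.988%; on $5,000,000 that is $1,199,400.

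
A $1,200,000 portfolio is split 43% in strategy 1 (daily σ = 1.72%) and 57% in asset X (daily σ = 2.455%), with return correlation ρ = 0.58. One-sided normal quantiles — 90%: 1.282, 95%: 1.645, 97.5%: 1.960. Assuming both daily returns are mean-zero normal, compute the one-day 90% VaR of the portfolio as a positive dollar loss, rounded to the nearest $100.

σ_p² = 0.43²·1.72² + 0.57²·2.455² + 2·0.58·0.43·0.57·1.72·2.455 = 3.7057 (%²).
σ_p = √3.7057 = 1.925%.
VaR = 1.282 × 1.925% = 2.468%; on $1,200,000 that is $29,616.

$29,600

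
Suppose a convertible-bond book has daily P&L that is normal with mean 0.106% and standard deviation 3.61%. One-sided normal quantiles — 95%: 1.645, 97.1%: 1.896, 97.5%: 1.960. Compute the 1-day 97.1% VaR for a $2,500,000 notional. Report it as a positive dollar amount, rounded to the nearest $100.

$168,500

VaR = −μ + z·σ = −(0.106%) + 1.896 × 3.61% = 6.739%.
On $2,500,000: 0.06739 × $2,500,000 = $168,475.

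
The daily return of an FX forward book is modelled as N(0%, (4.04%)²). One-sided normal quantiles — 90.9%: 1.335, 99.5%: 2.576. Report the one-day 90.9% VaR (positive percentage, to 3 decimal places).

5.393%

VaR = z·σ = 1.335 × 4.04% = 5.393%.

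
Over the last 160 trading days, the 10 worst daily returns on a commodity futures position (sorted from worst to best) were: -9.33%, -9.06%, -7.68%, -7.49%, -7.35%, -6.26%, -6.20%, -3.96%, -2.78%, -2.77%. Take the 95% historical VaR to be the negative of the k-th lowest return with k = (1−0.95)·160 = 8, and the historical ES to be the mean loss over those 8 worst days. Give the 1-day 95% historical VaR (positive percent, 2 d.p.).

3.96%

k = 8; the 8th lowest return is -3.96%, so VaR = 3.96%.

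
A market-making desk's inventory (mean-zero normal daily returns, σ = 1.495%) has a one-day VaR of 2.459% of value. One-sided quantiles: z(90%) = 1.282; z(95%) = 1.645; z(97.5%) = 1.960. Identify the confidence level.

95%

Implied z = VaR/σ = 2.459 / 1.495 = 1.645.
This matches z(95%) = 1.645.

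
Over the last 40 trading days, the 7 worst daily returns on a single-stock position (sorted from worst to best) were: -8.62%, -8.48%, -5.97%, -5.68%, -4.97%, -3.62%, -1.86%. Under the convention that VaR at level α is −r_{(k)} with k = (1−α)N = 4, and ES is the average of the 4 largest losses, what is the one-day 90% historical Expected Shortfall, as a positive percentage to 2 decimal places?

7.19%

The 4 worst returns sum to -28.75%.
ES = −(-28.75%) / 4 = 7.1875% ≈ 7.19%.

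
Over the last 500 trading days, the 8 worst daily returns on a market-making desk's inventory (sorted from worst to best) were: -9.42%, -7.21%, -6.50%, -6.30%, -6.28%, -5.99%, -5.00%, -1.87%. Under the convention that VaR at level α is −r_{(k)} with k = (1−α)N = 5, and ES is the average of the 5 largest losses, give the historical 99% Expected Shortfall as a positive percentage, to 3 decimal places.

7.142%

The 5 worst returns sum to -35.71%.
ES = −(-35.71%) / 5 = 7.142%.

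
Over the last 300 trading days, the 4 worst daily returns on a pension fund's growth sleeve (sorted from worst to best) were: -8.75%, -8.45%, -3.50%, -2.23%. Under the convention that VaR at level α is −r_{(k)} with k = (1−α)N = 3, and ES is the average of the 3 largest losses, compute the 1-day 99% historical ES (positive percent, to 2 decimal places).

6.90%

The 3 worst returns sum to -20.70%.
ES = −(-20.70%) / 3 = 6.9% ≈ 6.90%.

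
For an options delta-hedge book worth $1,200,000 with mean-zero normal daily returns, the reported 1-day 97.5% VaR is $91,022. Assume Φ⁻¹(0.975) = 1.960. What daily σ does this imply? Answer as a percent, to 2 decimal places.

3.87%

VaR as a fraction: $91,022 / $1,200,000 = 7.585%.
σ = VaR / z = 7.585% / 1.960 = 3.870%.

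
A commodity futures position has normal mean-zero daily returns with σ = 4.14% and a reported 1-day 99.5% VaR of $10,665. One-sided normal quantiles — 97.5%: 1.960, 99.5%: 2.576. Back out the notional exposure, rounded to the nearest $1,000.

$100,000

VaR as a fraction of value: z·σ = 2.576 × 4.14% = 10.6646%.
Position = $10,665 / 0.106646 = $100,003.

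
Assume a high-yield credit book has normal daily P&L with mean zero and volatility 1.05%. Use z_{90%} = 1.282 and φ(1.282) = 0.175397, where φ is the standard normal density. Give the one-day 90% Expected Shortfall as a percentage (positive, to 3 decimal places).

1.842%

Tail multiplier: φ(z)/(1−α) = 0.175397 / 0.1 = 1.754.
ES = 1.05% × 1.754 = 1.842%.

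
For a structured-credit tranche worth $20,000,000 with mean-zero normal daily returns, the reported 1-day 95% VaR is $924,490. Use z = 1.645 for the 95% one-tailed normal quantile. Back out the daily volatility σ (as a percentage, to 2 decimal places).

2.81%

VaR as a fraction: $924,490 / $20,000,000 = 4.622%.
σ = VaR / z = 4.622% / 1.645 = 2.810%.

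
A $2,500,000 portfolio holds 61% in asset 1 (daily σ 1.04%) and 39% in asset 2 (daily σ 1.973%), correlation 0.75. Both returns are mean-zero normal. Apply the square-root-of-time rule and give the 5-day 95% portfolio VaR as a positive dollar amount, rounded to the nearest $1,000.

$121,000

σ_p = √(0.61²·1.04² + 0.39²·1.973² + 2·0.75·0.61·0.39·1.04·1.973) = 1.314%.
σ_{5d} = 1.314% × √5 = 2.938%.
z(95%) = 1.645.
VaR = 1.645 × 2.938% = 4.833%; on $2,500,000 that is $120,825.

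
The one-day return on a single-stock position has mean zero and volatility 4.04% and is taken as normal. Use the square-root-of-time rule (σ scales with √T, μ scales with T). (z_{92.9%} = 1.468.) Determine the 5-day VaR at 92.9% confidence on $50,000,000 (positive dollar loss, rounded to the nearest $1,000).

$6,631,000

σ_{5d} = 4.04% × √5 = 9.034%.
VaR = 1.468 × 9.034% = 13.262%.
On $50,000,000: 0.13262 × $50,000,000 = $6,631,000.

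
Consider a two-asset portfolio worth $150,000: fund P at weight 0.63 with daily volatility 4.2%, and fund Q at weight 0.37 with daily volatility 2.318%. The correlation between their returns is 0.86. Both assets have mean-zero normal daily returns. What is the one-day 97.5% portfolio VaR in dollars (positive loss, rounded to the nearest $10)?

$10,030

σ_p² = 0.63²·4.2² + 0.37²·2.318² + 2·0.86·0.63·0.37·4.2·2.318 = 11.6402 (%²).
σ_p = √11.6402 = 3.412%.
At 97.5%, z = 1.960.
VaR = 1.960 × 3.412% = 6.688%; on $150,000 that is $10,032.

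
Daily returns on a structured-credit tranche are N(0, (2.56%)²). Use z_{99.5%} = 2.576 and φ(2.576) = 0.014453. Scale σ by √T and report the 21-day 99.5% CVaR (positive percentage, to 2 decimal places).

σ_{21d} = 2.56% × √21 = 11.731%.
ES multiplier = φ(z)/(1−α) = 0.014453/0.005 = 2.891.
ES = 11.731% × 2.891 = 33.914%.

33.91%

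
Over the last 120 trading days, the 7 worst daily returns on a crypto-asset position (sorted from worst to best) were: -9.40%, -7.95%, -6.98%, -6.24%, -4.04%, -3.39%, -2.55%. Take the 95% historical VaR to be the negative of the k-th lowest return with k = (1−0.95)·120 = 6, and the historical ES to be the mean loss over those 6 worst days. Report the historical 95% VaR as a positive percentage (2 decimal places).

k = 6; the 6th lowest return is -3.39%, so VaR = 3.39%.

3.39%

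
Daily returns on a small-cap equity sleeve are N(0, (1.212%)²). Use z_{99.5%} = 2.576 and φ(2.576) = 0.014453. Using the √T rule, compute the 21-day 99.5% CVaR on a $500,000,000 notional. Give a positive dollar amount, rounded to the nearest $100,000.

σ_{21d} = 1.212% × √21 = 5.554%.
ES multiplier = φ(z)/(1−α) = 0.014453/0.005 = 2.891.
ES = 5.554% × 2.891 = 16.057%; on $500,000,000: $80,285,000.

$80,300,000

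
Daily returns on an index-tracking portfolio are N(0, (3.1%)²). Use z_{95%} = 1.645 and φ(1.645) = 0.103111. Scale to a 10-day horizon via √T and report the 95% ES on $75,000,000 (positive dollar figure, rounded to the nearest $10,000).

$15,160,000

σ_{10d} = 3.1% × √10 = 9.803%.
ES multiplier = φ(z)/(1−α) = 0.103111/0.05 = 2.062.
ES = 9.803% × 2.062 = 20.214%; on $75,000,000: $15,160,500.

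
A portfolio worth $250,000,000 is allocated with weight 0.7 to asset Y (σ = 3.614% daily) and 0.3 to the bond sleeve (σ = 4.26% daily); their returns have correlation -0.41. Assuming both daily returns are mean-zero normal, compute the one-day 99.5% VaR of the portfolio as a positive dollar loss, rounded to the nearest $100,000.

$14,900,000

σ_p² = 0.7²·3.614² + 0.3²·4.26² + 2·-0.41·0.7·0.3·3.614·4.26 = 5.3820 (%²).
σ_p = √5.3820 = 2.320%.
At 99.5%, z = 2.576.
VaR = 2.576 × 2.320% = 5.976%; on $250,000,000 that is $14,940,000.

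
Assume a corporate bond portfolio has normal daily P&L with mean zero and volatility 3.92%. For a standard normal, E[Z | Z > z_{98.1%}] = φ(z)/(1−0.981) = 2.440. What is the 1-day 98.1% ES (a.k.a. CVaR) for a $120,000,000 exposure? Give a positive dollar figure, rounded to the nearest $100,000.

ES = 3.92% × 2.440 = 9.565%.
On $120,000,000: 0.09565 × $120,000,000 = $11,478,000.

$11,500,000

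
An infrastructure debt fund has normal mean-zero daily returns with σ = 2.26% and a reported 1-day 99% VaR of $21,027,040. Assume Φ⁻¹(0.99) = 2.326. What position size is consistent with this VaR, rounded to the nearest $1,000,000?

VaR as a fraction of value: z·σ = 2.326 × 2.26% = 5.25676%.
Position = $21,027,040 / 0.0525676 = $400,000,000.

$400,000,000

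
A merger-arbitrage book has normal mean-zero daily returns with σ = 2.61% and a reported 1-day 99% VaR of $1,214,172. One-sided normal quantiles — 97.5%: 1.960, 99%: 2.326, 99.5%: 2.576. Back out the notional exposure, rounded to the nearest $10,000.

$20,000,000

VaR as a fraction of value: z·σ = 2.326 × 2.61% = 6.07086%.
Position = $1,214,172 / 0.0607086 = $20,000,000.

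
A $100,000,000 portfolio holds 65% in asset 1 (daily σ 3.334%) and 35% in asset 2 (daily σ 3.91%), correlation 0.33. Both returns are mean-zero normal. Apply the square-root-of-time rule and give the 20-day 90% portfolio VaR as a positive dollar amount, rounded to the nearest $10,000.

σ_p = √(0.65²·3.334² + 0.35²·3.91² + 2·0.33·0.65·0.35·3.334·3.91) = 2.920%.
σ_{20d} = 2.920% × √20 = 13.059%.
z(90%) = 1.282.
VaR = 1.282 × 13.059% = 16.742%; on $100,000,000 that is $16,742,000.

$16,740,000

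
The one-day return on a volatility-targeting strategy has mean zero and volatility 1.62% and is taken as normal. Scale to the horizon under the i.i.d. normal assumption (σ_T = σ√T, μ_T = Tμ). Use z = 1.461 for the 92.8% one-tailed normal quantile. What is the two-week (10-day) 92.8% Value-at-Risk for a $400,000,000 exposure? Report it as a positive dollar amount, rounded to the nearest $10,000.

$29,940,000

σ_{10d} = 1.62% × √10 = 5.123%.
VaR = 1.461 × 5.123% = 7.485%.
On $400,000,000: 0.07485 × $400,000,000 = $29,940,000.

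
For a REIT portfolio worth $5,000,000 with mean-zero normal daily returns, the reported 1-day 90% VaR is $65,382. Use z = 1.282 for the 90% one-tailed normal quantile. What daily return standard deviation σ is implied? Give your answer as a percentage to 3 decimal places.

1.020%

VaR as a fraction: $65,382 / $5,000,000 = 1.308%.
σ = VaR / z = 1.308% / 1.282 = 1.020%.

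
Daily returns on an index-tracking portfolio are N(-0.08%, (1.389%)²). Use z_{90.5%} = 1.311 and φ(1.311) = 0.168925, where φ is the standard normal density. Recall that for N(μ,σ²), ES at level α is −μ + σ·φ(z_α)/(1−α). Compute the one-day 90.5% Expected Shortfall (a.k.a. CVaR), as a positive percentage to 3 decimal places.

2.550%

Tail multiplier: φ(z)/(1−α) = 0.168925 / 0.095 = 1.778.
ES = −(-0.08%) + 1.389% × 1.778 = 2.550%.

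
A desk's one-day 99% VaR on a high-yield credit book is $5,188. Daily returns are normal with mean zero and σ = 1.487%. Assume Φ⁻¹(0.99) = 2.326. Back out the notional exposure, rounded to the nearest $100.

$150,000

VaR as a fraction of value: z·σ = 2.326 × 1.487% = 3.45876%.
Position = $5,188 / 0.0345876 = $149,996.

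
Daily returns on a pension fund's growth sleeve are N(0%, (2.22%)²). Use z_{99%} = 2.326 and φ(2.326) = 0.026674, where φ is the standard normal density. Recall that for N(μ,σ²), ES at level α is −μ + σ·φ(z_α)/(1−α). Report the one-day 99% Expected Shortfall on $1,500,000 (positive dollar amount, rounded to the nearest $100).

$88,800

Tail multiplier: φ(z)/(1−α) = 0.026674 / 0.01 = 2.667.
ES = 2.22% × 2.667 = 5.921%.
On $1,500,000: 0.05921 × $1,500,000 = $88,815.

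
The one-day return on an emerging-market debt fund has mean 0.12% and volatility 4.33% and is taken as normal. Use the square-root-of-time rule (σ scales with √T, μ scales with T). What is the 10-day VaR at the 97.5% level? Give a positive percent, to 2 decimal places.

At 97.5%, z = 1.960.
σ_{10d} = 4.33% × √10 = 13.693%; μ_{10d} = 10 × 0.12% = 1.200%.
VaR = −(1.200%) + 1.960 × 13.693% = 25.638%.

25.64%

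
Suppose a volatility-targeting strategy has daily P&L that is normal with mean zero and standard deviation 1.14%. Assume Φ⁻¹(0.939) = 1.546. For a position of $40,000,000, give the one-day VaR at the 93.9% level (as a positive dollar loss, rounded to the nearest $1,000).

VaR = z·σ = 1.546 × 1.14% = 1.762%.
On $40,000,000: 0.01762 × $40,000,000 = $704,800.

$705,000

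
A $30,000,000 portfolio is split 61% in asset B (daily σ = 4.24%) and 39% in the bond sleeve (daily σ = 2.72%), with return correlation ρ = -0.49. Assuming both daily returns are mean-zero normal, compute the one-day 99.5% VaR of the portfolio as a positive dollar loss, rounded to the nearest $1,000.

$1,750,000

σ_p² = 0.61²·4.24² + 0.39²·2.72² + 2·-0.49·0.61·0.39·4.24·2.72 = 5.1260 (%²).
σ_p = √5.1260 = 2.264%.
At 99.5%, z = 2.576.
VaR = 2.576 × 2.264% = 5.832%; on $30,000,000 that is $1,749,600.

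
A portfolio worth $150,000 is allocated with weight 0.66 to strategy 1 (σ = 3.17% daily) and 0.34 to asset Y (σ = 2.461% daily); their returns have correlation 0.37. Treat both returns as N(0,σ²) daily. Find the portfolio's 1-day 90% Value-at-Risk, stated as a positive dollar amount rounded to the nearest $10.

$4,850

σ_p² = 0.66²·3.17² + 0.34²·2.461² + 2·0.37·0.66·0.34·3.17·2.461 = 6.3729 (%²).
σ_p = √6.3729 = 2.524%.
At 90%, z = 1.282.
VaR = 1.282 × 2.524% = 3.236%; on $150,000 that is $4,854.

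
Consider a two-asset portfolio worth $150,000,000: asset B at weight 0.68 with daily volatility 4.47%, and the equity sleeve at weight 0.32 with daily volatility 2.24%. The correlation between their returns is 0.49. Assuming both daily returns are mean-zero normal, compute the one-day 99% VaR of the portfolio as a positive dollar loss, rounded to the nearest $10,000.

$12,030,000

σ_p² = 0.68²·4.47² + 0.32²·2.24² + 2·0.49·0.68·0.32·4.47·2.24 = 11.8882 (%²).
σ_p = √11.8882 = 3.448%.
At 99%, z = 2.326.
VaR = 2.326 × 3.448% = 8.020%; on $150,000,000 that is $12,030,000.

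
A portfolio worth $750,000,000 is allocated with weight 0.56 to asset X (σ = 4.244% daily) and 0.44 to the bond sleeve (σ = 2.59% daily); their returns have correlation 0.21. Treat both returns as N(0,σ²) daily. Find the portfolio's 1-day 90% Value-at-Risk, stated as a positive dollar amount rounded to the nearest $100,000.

σ_p² = 0.56²·4.244² + 0.44²·2.59² + 2·0.21·0.56·0.44·4.244·2.59 = 8.0846 (%²).
σ_p = √8.0846 = 2.843%.
At 90%, z = 1.282.
VaR = 1.282 × 2.843% = 3.645%; on $750,000,000 that is $27,337,500.

$27,300,000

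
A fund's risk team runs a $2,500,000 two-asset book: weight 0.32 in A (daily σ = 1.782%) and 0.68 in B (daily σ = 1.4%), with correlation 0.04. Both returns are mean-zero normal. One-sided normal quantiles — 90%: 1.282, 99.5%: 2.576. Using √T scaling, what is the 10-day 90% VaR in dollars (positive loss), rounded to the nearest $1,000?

σ_p = √(0.32²·1.782² + 0.68²·1.4² + 2·0.04·0.32·0.68·1.782·1.4) = 1.129%.
σ_{10d} = 1.129% × √10 = 3.570%.
VaR = 1.282 × 3.570% = 4.577%; on $2,500,000 that is $114,425.

$114,000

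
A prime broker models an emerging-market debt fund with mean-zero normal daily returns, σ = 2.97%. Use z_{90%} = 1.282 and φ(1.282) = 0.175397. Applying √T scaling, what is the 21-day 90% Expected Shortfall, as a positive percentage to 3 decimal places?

23.872%

σ_{21d} = 2.97% × √21 = 13.610%.
ES multiplier = φ(z)/(1−α) = 0.175397/0.1 = 1.754.
ES = 13.610% × 1.754 = 23.872%.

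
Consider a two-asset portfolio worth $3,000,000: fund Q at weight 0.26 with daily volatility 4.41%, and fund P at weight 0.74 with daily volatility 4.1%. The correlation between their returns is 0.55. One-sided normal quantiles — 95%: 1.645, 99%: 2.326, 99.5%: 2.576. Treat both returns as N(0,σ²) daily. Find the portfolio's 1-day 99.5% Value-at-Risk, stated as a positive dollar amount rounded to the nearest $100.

σ_p² = 0.26²·4.41² + 0.74²·4.1² + 2·0.55·0.26·0.74·4.41·4.1 = 14.3465 (%²).
σ_p = √14.3465 = 3.788%.
VaR = 2.576 × 3.788% = 9.758%; on $3,000,000 that is $292,740.

$292,700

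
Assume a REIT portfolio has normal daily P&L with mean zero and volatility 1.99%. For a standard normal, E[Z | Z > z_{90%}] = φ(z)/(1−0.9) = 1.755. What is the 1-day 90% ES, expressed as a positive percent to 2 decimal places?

3.49%

ES = 1.99% × 1.755 = 3.492%.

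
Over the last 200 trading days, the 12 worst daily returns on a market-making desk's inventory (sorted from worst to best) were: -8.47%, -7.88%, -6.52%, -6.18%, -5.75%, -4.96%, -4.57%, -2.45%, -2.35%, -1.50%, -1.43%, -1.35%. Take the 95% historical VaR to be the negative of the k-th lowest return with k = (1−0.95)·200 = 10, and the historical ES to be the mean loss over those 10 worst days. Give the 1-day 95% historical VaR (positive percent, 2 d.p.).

k = 10; the 10th lowest return is -1.50%, so VaR = 1.50%.

1.50%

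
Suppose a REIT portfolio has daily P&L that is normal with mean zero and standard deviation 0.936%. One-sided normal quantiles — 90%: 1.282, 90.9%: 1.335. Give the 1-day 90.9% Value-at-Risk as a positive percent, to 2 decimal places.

VaR = z·σ = 1.335 × 0.936% = 1.250%.

1.25%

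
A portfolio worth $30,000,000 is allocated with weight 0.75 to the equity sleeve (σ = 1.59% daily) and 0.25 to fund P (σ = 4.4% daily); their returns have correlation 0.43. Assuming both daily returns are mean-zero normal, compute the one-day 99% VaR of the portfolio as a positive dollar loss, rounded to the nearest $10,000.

σ_p² = 0.75²·1.59² + 0.25²·4.4² + 2·0.43·0.75·0.25·1.59·4.4 = 3.7602 (%²).
σ_p = √3.7602 = 1.939%.
At 99%, z = 2.326.
VaR = 2.326 × 1.939% = 4.510%; on $30,000,000 that is $1,353,000.

$1,350,000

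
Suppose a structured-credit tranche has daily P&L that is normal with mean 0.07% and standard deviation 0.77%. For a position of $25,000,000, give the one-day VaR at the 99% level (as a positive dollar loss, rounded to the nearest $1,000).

At 99% one-sided, z = 2.326.
VaR = −μ + z·σ = −(0.07%) + 2.326 × 0.77% = 1.721%.
On $25,000,000: 0.01721 × $25,000,000 = $430,250.

$430,000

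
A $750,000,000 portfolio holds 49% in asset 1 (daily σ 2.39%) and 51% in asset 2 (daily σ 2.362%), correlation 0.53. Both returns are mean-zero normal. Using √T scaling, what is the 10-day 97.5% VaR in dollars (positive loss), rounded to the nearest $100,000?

σ_p = √(0.49²·2.39² + 0.51²·2.362² + 2·0.53·0.49·0.51·2.39·2.362) = 2.078%.
σ_{10d} = 2.078% × √10 = 6.571%.
z(97.5%) = 1.960.
VaR = 1.960 × 6.571% = 12.879%; on $750,000,000 that is $96,592,500.

$96,600,000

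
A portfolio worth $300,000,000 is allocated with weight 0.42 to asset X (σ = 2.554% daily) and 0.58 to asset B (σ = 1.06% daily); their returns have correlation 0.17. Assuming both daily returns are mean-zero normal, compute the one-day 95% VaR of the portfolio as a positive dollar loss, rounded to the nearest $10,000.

σ_p² = 0.42²·2.554² + 0.58²·1.06² + 2·0.17·0.42·0.58·2.554·1.06 = 1.7528 (%²).
σ_p = √1.7528 = 1.324%.
At 95%, z = 1.645.
VaR = 1.645 × 1.324% = 2.178%; on $300,000,000 that is $6,534,000.

$6,530,000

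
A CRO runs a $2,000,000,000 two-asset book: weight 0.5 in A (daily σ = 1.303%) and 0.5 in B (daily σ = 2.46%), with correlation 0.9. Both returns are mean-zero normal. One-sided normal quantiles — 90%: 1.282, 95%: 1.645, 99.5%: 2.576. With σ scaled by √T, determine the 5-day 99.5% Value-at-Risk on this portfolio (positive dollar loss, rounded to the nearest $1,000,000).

σ_p = √(0.5²·1.303² + 0.5²·2.46² + 2·0.9·0.5·0.5·1.303·2.46) = 1.838%.
σ_{5d} = 1.838% × √5 = 4.110%.
VaR = 2.576 × 4.110% = 10.587%; on $2,000,000,000 that is $211,740,000.

$212,000,000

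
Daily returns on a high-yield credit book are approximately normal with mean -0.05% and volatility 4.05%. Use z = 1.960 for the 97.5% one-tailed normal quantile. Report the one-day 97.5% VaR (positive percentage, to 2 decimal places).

7.99%

VaR = −μ + z·σ = −(-0.05%) + 1.960 × 4.05% = 7.988%.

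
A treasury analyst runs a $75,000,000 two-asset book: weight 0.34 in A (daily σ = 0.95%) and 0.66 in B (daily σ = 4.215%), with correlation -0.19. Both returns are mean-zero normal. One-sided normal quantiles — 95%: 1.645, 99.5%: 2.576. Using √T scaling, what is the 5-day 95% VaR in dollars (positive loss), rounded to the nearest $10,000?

σ_p = √(0.34²·0.95² + 0.66²·4.215² + 2·-0.19·0.34·0.66·0.95·4.215) = 2.739%.
σ_{5d} = 2.739% × √5 = 6.125%.
VaR = 1.645 × 6.125% = 10.076%; on $75,000,000 that is $7,557,000.

$7,560,000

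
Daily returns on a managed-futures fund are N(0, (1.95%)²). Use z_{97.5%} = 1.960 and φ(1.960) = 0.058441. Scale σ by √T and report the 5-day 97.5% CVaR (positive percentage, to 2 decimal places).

10.19%

σ_{5d} = 1.95% × √5 = 4.360%.
ES multiplier = φ(z)/(1−α) = 0.058441/0.025 = 2.338.
ES = 4.360% × 2.338 = 10.194%.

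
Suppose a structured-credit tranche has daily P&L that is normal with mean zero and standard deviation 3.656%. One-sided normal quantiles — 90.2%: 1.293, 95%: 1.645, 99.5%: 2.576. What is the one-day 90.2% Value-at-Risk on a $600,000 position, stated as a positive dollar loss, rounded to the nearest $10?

VaR = z·σ = 1.293 × 3.656% = 4.727%.
On $600,000: 0.04727 × $600,000 = $28,362.

$28,360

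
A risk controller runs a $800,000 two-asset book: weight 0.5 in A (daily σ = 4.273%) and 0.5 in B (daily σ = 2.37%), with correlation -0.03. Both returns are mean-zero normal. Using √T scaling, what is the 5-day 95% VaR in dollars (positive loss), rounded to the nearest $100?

σ_p = √(0.5²·4.273² + 0.5²·2.37² + 2·-0.03·0.5·0.5·4.273·2.37) = 2.412%.
σ_{5d} = 2.412% × √5 = 5.393%.
z(95%) = 1.645.
VaR = 1.645 × 5.393% = 8.871%; on $800,000 that is $70,968.

$71,000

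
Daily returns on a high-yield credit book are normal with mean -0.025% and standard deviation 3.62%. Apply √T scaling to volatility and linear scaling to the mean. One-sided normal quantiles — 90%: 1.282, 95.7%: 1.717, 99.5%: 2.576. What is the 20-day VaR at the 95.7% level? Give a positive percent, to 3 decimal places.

σ_{20d} = 3.62% × √20 = 16.189%; μ_{20d} = 20 × -0.025% = -0.500%.
VaR = −(-0.500%) + 1.717 × 16.189% = 28.297%.

28.297%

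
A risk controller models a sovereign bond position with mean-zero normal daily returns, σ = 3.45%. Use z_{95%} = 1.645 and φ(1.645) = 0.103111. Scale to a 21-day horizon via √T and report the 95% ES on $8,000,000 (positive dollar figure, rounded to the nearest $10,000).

σ_{21d} = 3.45% × √21 = 15.810%.
ES multiplier = φ(z)/(1−α) = 0.103111/0.05 = 2.062.
ES = 15.810% × 2.062 = 32.600%; on $8,000,000: $2,608,000.

$2,610,000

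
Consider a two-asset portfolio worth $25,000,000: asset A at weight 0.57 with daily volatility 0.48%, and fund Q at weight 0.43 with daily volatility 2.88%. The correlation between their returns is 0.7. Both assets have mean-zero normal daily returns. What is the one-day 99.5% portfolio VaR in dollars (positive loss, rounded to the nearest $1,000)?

$929,000

σ_p² = 0.57²·0.48² + 0.43²·2.88² + 2·0.7·0.57·0.43·0.48·2.88 = 2.0828 (%²).
σ_p = √2.0828 = 1.443%.
At 99.5%, z = 2.576.
VaR = 2.576 × 1.443% = 3.717%; on $25,000,000 that is $929,250.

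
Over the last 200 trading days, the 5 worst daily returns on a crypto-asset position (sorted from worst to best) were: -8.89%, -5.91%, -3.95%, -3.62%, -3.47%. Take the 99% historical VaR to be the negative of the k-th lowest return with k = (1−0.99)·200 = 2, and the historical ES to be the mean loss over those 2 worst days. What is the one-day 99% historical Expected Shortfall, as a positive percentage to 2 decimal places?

The 2 worst returns sum to -14.80%.
ES = −(-14.80%) / 2 = 7.4% ≈ 7.40%.

7.40%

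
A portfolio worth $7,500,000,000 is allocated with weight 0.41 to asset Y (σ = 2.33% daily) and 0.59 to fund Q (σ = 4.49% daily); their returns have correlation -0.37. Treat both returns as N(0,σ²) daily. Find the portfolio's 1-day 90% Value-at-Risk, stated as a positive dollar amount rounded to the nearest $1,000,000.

σ_p² = 0.41²·2.33² + 0.59²·4.49² + 2·-0.37·0.41·0.59·2.33·4.49 = 6.0576 (%²).
σ_p = √6.0576 = 2.461%.
At 90%, z = 1.282.
VaR = 1.282 × 2.461% = 3.155%; on $7,500,000,000 that is $236,625,000.

$237,000,000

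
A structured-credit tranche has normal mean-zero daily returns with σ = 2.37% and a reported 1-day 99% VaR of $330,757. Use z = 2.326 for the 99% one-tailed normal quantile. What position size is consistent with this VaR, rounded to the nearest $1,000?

$6,000,000

VaR as a fraction of value: z·σ = 2.326 × 2.37% = 5.51262%.
Position = $330,757 / 0.0551262 = $5,999,996.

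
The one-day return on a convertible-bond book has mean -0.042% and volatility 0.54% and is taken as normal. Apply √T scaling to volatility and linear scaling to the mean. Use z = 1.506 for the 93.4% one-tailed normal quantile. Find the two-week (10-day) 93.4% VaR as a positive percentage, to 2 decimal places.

2.99%

σ_{10d} = 0.54% × √10 = 1.708%; μ_{10d} = 10 × -0.042% = -0.420%.
VaR = −(-0.420%) + 1.506 × 1.708% = 2.992%.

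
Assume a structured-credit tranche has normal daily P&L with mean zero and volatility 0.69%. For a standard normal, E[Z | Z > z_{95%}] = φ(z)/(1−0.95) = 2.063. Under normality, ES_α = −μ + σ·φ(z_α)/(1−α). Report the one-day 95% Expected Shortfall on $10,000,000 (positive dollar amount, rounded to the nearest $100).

$142,300

ES = 0.69% × 2.063 = 1.423%.
On $10,000,000: 0.01423 × $10,000,000 = $142,300.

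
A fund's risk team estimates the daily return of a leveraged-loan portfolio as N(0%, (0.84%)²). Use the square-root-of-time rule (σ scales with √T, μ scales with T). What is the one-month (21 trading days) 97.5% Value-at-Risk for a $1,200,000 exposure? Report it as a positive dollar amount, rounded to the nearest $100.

At 97.5%, z = 1.960.
σ_{21d} = 0.84% × √21 = 3.849%.
VaR = 1.960 × 3.849% = 7.544%.
On $1,200,000: 0.07544 × $1,200,000 = $90,528.

$90,500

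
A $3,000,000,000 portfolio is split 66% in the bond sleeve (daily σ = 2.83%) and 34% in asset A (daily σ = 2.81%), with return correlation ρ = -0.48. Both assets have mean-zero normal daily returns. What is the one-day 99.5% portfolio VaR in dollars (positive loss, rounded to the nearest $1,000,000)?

$127,000,000

σ_p² = 0.66²·2.83² + 0.34²·2.81² + 2·-0.48·0.66·0.34·2.83·2.81 = 2.6883 (%²).
σ_p = √2.6883 = 1.640%.
At 99.5%, z = 2.576.
VaR = 2.576 × 1.640% = 4.225%; on $3,000,000,000 that is $126,750,000.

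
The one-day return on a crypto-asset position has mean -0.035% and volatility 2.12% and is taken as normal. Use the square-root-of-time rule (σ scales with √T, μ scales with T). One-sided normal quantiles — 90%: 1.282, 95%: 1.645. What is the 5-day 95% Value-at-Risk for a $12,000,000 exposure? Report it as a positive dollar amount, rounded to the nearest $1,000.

σ_{5d} = 2.12% × √5 = 4.740%; μ_{5d} = 5 × -0.035% = -0.175%.
VaR = −(-0.175%) + 1.645 × 4.740% = 7.972%.
On $12,000,000: 0.07972 × $12,000,000 = $956,640.

$957,000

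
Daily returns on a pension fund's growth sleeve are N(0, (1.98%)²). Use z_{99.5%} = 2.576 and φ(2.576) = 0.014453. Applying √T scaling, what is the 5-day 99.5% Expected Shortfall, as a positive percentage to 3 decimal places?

σ_{5d} = 1.98% × √5 = 4.427%.
ES multiplier = φ(z)/(1−α) = 0.014453/0.005 = 2.891.
ES = 4.427% × 2.891 = 12.798%.

12.798%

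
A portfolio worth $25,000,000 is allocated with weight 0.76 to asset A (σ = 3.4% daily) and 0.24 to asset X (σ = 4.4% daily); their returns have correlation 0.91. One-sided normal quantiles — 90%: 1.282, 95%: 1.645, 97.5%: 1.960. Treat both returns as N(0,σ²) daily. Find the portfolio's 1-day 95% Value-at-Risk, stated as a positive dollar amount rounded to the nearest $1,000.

σ_p² = 0.76²·3.4² + 0.24²·4.4² + 2·0.91·0.76·0.24·3.4·4.4 = 12.7584 (%²).
σ_p = √12.7584 = 3.572%.
VaR = 1.645 × 3.572% = 5.876%; on $25,000,000 that is $1,469,000.

$1,469,000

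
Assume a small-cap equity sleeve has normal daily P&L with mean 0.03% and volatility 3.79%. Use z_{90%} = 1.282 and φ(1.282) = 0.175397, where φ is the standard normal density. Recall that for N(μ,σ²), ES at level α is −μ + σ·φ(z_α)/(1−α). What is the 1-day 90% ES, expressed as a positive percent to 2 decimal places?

6.62%

Tail multiplier: φ(z)/(1−α) = 0.175397 / 0.1 = 1.754.
ES = −(0.03%) + 3.79% × 1.754 = 6.618%.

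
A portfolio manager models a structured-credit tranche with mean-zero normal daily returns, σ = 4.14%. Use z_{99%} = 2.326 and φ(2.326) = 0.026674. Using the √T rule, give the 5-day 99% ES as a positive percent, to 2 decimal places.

σ_{5d} = 4.14% × √5 = 9.257%.
ES multiplier = φ(z)/(1−α) = 0.026674/0.01 = 2.667.
ES = 9.257% × 2.667 = 24.688%.

24.69%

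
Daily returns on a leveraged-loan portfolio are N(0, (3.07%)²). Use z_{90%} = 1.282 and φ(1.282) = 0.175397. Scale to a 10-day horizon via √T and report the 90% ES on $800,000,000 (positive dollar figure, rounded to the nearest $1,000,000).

σ_{10d} = 3.07% × √10 = 9.708%.
ES multiplier = φ(z)/(1−α) = 0.175397/0.1 = 1.754.
ES = 9.708% × 1.754 = 17.028%; on $800,000,000: $136,224,000.

$136,000,000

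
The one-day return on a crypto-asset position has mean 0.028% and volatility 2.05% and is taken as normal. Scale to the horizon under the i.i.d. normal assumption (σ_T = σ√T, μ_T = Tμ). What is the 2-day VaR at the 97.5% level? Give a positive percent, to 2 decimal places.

At 97.5%, z = 1.960.
σ_{2d} = 2.05% × √2 = 2.899%; μ_{2d} = 2 × 0.028% = 0.056%.
VaR = −(0.056%) + 1.960 × 2.899% = 5.626%.

5.63%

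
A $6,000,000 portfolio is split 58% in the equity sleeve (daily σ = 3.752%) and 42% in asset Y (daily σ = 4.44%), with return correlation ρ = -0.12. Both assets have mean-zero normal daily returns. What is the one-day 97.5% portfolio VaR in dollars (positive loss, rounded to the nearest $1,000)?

σ_p² = 0.58²·3.752² + 0.42²·4.44² + 2·-0.12·0.58·0.42·3.752·4.44 = 7.2392 (%²).
σ_p = √7.2392 = 2.691%.
At 97.5%, z = 1.960.
VaR = 1.960 × 2.691% = 5.274%; on $6,000,000 that is $316,440.

$316,000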